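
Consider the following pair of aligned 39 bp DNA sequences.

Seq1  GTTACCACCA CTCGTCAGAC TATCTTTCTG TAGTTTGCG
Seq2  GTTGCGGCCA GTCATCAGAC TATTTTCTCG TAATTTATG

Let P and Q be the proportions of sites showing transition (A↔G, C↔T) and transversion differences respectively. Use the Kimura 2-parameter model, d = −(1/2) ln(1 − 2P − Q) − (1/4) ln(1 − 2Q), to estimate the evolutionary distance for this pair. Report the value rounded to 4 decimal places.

The sequences differ at positions 4 (A/G, transition), 6 (C/G, transversion), 7 (A/G, transition), 11 (C/G, transversion), 14 (G/A, transition), 24 (C/T, transition), 27 (T/C, transition), 28 (C/T, transition), 29 (T/C, transition), 33 (G/A, transition), 37 (G/A, transition), 38 (C/T, transition).
Of the 12 differences, 10 transitions and 2 transversions over 39 sites: P = 10/39 = 0.256410, Q = 2/39 = 0.051282.
d = −0.5·ln(0.435898) − 0.25·ln(0.897436) = −0.5·(-0.830347) − 0.25·(-0.108213) = 0.4422.

0.4422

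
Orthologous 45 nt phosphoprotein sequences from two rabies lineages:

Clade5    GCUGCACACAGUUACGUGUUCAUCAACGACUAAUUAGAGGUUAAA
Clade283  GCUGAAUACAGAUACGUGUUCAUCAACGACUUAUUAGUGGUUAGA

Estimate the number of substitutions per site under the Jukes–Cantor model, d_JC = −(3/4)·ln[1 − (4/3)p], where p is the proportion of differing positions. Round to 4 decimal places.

The sequences differ at positions 5 (C/A), 7 (C/U), 12 (U/A), 32 (A/U), 38 (A/U), 44 (A/G).
p = 6/45 = 0.133333.
d = −0.75 · ln(1 − (4/3)·0.133333) = −0.75 · ln(0.822223) = −0.75 · (-0.195744) = 0.1468.

0.1468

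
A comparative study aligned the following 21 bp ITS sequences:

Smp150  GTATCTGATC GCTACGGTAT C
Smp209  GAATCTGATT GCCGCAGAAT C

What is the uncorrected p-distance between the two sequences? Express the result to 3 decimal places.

0.286

Mismatches occur at site 2 (T→A), site 10 (C→T), site 13 (T→C), site 14 (A→G), site 16 (G→A), site 18 (T→A).
There are 6 differences over 21 sites, so p = 6/21 = 0.286.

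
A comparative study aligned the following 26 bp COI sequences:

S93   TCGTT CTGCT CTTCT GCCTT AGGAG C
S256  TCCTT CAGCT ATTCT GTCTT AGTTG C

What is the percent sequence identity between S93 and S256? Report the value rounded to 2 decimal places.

The sequences differ at positions 3 (G/C), 7 (T/A), 11 (C/A), 17 (C/T), 23 (G/T), 24 (A/T).
20 of the 26 sites match, so the percent identity is 20/26 × 100 = 76.92%.

76.92%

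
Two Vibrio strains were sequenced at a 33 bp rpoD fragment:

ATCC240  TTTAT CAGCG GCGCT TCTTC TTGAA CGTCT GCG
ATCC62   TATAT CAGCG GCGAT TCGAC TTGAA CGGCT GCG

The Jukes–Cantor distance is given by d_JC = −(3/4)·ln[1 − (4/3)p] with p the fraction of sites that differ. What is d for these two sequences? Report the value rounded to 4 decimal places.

The sequences differ at positions 2 (T/A), 14 (C/A), 18 (T/G), 19 (T/A), 28 (T/G).
p = 5/33 = 0.151515.
d = −0.75 · ln(1 − (4/3)·0.151515) = −0.75 · ln(0.797980) = −0.75 · (-0.225672) = 0.1693.

0.1693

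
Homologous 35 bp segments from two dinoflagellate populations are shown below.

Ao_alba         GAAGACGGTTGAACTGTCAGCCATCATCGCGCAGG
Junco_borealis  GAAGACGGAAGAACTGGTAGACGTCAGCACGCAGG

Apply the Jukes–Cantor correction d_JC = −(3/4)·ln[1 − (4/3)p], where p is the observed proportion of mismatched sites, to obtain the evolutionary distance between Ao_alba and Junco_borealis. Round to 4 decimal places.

0.2726

The sequences differ at positions 9 (T/A), 10 (T/A), 17 (T/G), 18 (C/T), 21 (C/A), 23 (A/G), 27 (T/G), 29 (G/A).
p = 8/35 = 0.228571.
d = −0.75 · ln(1 − (4/3)·0.228571) = −0.75 · ln(0.695239) = −0.75 · (-0.363500) = 0.2726.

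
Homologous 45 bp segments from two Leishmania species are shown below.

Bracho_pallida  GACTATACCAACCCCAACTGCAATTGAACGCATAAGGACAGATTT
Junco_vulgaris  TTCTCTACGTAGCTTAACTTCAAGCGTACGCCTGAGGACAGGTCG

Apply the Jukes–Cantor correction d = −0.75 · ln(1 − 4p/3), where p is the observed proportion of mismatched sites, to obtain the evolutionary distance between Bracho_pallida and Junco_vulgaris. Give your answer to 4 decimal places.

Differing sites — 1:G/T; 2:A/T; 5:A/C; 9:C/G; 10:A/T; 12:C/G; 14:C/T; 15:C/T; 20:G/T; 24:T/G; 25:T/C; 27:A/T; 32:A/C; 34:A/G; 42:A/G; 44:T/C; 45:T/G.
p = 17/45 = 0.377778.
d = −0.75 · ln(1 − (4/3)·0.377778) = −0.75 · ln(0.496296) = −0.75 · (-0.700583) = 0.5254.

0.5254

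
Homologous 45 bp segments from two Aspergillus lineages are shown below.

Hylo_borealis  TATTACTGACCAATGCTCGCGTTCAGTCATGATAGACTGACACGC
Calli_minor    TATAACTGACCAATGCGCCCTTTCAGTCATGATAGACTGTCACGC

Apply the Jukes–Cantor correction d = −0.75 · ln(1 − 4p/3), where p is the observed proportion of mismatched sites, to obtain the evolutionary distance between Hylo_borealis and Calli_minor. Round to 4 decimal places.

0.1203

The sequences differ at positions 4 (T/A), 17 (T/G), 19 (G/C), 21 (G/T), 40 (A/T).
p = 5/45 = 0.111111.
d = −0.75 · ln(1 − (4/3)·0.111111) = −0.75 · ln(0.851852) = −0.75 · (-0.160342) = 0.1203.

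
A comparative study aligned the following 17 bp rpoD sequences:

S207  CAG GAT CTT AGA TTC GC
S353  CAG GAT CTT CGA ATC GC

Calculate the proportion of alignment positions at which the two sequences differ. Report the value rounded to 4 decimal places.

0.1176

Mismatches occur at site 10 (A/C), site 13 (T/A).
There are 2 differences over 17 sites, so p = 2/17 = 0.1176.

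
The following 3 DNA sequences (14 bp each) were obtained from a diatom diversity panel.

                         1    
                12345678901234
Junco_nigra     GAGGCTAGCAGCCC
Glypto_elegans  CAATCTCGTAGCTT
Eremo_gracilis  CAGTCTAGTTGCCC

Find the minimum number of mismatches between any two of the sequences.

4

Pairwise Hamming distances:
  Junco_nigra vs Glypto_elegans: 7
  Junco_nigra vs Eremo_gracilis: 4
  Glypto_elegans vs Eremo_gracilis: 5
The smallest is 4, between Junco_nigra and Eremo_gracilis.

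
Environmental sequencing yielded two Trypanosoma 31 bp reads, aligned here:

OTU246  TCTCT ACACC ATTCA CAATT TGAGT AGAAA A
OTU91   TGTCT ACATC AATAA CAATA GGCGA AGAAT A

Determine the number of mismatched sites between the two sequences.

9

Differing sites — 2:C/G; 9:C/T; 12:T/A; 14:C/A; 20:T/A; 21:T/G; 23:A/C; 25:T/A; 30:A/T.
That gives 9 mismatches out of 31 aligned sites, so the Hamming distance is 9.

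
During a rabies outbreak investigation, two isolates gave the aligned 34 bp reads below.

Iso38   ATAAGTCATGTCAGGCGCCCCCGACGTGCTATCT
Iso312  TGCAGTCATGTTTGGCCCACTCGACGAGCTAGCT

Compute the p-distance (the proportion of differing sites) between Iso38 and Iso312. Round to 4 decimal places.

Differing sites — 1:A/T; 2:T/G; 3:A/C; 12:C/T; 13:A/T; 17:G/C; 19:C/A; 21:C/T; 27:T/A; 32:T/G.
There are 10 differences over 34 sites, so p = 10/34 = 0.2941.

0.2941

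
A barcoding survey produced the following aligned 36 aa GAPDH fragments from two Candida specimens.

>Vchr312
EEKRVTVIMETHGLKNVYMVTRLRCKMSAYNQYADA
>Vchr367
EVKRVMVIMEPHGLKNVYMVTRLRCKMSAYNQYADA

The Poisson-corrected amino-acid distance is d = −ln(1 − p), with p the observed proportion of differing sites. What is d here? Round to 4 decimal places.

Mismatches occur at site 2 (E/V), site 6 (T/M), site 11 (T/P).
p = 3/36 = 0.083333.
d = −ln(1 − 0.083333) = −ln(0.916667) = 0.0870.

0.0870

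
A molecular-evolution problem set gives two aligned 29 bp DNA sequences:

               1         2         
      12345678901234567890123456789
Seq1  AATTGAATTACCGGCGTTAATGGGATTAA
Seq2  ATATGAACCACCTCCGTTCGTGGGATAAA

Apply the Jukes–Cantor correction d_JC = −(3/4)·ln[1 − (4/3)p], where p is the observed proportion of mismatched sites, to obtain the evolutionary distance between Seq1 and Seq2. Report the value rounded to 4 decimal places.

Mismatches occur at site 2 (A/T), site 3 (T/A), site 8 (T/C), site 9 (T/C), site 13 (G/T), site 14 (G/C), site 19 (A/C), site 20 (A/G), site 27 (T/A).
p = 9/29 = 0.310345.
d = −0.75 · ln(1 − (4/3)·0.310345) = −0.75 · ln(0.586207) = −0.75 · (-0.534082) = 0.4006.

0.4006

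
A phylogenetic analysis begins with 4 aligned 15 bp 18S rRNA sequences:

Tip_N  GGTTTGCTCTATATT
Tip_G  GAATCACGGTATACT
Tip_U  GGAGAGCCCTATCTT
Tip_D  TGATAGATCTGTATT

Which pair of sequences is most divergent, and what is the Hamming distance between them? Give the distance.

9

Pairwise Hamming distances:
  Tip_N vs Tip_G: 7
  Tip_N vs Tip_U: 5
  Tip_N vs Tip_D: 5
  Tip_G vs Tip_U: 8
  Tip_G vs Tip_D: 9
  Tip_U vs Tip_D: 6
The largest is 9, between Tip_G and Tip_D.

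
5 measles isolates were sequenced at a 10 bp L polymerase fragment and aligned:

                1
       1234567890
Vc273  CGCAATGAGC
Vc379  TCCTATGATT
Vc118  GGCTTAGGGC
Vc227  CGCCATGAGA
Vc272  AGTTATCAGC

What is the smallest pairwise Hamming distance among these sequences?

Pairwise Hamming distances:
  Vc273 vs Vc379: 5
  Vc273 vs Vc118: 5
  Vc273 vs Vc227: 2
  Vc273 vs Vc272: 4
  Vc379 vs Vc118: 7
  Vc379 vs Vc227: 5
  Vc379 vs Vc272: 6
  Vc118 vs Vc227: 6
  Vc118 vs Vc272: 6
  Vc227 vs Vc272: 5
The smallest is 2, between Vc273 and Vc227.

2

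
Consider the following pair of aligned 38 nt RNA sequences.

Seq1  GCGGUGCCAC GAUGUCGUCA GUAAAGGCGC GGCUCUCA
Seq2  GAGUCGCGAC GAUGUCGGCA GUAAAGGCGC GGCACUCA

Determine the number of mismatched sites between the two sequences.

Mismatches occur at site 2 (C→A), site 4 (G→U), site 5 (U→C), site 8 (C→G), site 18 (U→G), site 34 (U→A).
That gives 6 mismatches out of 38 aligned sites, so the Hamming distance is 6.

6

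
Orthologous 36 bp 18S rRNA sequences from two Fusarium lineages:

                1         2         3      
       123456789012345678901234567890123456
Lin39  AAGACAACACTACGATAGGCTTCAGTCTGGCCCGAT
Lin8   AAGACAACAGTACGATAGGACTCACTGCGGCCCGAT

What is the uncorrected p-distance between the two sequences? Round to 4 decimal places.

The sequences differ at positions 10 (C/G), 20 (C/A), 21 (T/C), 25 (G/C), 27 (C/G), 28 (T/C).
There are 6 differences over 36 sites, so p = 6/36 = 0.1667.

0.1667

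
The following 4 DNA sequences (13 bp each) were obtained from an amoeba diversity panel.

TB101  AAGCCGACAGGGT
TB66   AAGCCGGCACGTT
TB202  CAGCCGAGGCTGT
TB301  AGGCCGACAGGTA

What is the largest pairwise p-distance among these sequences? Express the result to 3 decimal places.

Pairwise Hamming distances:
  TB101 vs TB66: 3
  TB101 vs TB202: 5
  TB101 vs TB301: 3
  TB66 vs TB202: 6
  TB66 vs TB301: 4
  TB202 vs TB301: 8
The largest is 8 mismatches, between TB202 and TB301; p = 8/13 = 0.615.

0.615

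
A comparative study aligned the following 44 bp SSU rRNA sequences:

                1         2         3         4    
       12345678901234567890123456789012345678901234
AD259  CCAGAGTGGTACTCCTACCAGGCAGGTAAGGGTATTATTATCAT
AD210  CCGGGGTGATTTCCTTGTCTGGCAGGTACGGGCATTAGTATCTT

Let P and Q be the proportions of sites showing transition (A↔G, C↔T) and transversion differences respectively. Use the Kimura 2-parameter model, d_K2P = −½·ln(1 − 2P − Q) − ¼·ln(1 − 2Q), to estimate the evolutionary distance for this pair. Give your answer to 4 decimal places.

The sequences differ at positions 3 (A/G, transition), 5 (A/G, transition), 9 (G/A, transition), 11 (A/T, transversion), 12 (C/T, transition), 13 (T/C, transition), 15 (C/T, transition), 17 (A/G, transition), 18 (C/T, transition), 20 (A/T, transversion), 29 (A/C, transversion), 33 (T/C, transition), 38 (T/G, transversion), 43 (A/T, transversion).
Of the 14 differences, 9 transitions and 5 transversions over 44 sites: P = 9/44 = 0.204545, Q = 5/44 = 0.113636.
d = −0.5·ln(0.477274) − 0.25·ln(0.772728) = −0.5·(-0.739665) − 0.25·(-0.257828) = 0.4343.

0.4343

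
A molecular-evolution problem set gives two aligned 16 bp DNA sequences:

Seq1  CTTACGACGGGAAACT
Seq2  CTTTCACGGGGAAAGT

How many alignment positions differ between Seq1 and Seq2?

5

Differing sites — 4:A/T; 6:G/A; 7:A/C; 8:C/G; 15:C/G.
That gives 5 mismatches out of 16 aligned sites, so the Hamming distance is 5.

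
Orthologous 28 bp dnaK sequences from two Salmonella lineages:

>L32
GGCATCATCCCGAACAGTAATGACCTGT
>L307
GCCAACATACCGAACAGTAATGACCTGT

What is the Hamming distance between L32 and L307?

3

Mismatches occur at site 2 (G/C), site 5 (T/A), site 9 (C/A).
That gives 3 mismatches out of 28 aligned sites, so the Hamming distance is 3.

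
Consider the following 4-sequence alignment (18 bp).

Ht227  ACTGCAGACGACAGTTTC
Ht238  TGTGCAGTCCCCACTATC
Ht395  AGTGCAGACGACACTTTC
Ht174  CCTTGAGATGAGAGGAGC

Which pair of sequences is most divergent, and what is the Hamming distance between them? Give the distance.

12

Pairwise Hamming distances:
  Ht227 vs Ht238: 7
  Ht227 vs Ht395: 2
  Ht227 vs Ht174: 8
  Ht238 vs Ht395: 5
  Ht238 vs Ht174: 12
  Ht395 vs Ht174: 10
The largest is 12, between Ht238 and Ht174.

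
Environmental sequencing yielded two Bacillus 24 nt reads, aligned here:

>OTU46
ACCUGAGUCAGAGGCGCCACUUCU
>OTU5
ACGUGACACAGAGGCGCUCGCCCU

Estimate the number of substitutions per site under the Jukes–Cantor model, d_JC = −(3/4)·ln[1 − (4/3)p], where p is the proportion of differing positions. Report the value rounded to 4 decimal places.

0.4408

Differing sites — 3:C/G; 7:G/C; 8:U/A; 18:C/U; 19:A/C; 20:C/G; 21:U/C; 22:U/C.
p = 8/24 = 0.333333.
d = −0.75 · ln(1 − (4/3)·0.333333) = −0.75 · ln(0.555556) = −0.75 · (-0.587786) = 0.4408.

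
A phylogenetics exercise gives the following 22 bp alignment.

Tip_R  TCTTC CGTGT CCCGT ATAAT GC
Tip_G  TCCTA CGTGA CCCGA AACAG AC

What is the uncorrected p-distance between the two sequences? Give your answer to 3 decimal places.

0.364

The sequences differ at positions 3 (T/C), 5 (C/A), 10 (T/A), 15 (T/A), 17 (T/A), 18 (A/C), 20 (T/G), 21 (G/A).
There are 8 differences over 22 sites, so p = 8/22 = 0.364.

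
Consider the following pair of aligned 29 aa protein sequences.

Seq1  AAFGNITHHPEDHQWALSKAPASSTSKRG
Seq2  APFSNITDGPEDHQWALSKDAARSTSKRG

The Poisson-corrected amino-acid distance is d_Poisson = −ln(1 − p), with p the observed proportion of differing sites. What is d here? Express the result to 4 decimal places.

Differing sites — 2:A/P; 4:G/S; 8:H/D; 9:H/G; 20:A/D; 21:P/A; 23:S/R.
p = 7/29 = 0.241379.
d = −ln(1 − 0.241379) = −ln(0.758621) = 0.2763.

0.2763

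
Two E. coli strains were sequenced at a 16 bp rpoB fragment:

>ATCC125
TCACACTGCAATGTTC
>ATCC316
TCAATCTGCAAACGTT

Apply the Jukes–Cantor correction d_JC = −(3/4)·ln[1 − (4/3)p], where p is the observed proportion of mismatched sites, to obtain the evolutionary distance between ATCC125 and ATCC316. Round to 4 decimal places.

0.5199

Mismatches occur at site 4 (C→A), site 5 (A→T), site 12 (T→A), site 13 (G→C), site 14 (T→G), site 16 (C→T).
p = 6/16 = 0.375000.
d = −0.75 · ln(1 − (4/3)·0.375000) = −0.75 · ln(0.500000) = −0.75 · (-0.693147) = 0.5199.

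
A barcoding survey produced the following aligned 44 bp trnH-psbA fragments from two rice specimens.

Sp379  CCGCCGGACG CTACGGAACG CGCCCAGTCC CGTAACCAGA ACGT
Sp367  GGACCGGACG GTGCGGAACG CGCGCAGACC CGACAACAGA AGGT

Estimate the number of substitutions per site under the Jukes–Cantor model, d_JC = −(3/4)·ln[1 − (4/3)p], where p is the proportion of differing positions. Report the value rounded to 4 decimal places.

Mismatches occur at site 1 (C/G), site 2 (C/G), site 3 (G/A), site 11 (C/G), site 13 (A/G), site 24 (C/G), site 28 (T/A), site 33 (T/A), site 34 (A/C), site 36 (C/A), site 42 (C/G).
p = 11/44 = 0.250000.
d = −0.75 · ln(1 − (4/3)·0.250000) = −0.75 · ln(0.666667) = −0.75 · (-0.405465) = 0.3041.

0.3041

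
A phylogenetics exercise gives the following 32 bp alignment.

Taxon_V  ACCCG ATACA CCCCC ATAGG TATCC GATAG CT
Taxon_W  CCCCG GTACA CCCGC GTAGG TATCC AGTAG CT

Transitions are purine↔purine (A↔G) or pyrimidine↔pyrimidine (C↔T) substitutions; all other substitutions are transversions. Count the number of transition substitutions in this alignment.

Mismatches occur at site 1 (A/C, transversion), site 6 (A/G, transition), site 14 (C/G, transversion), site 16 (A/G, transition), site 26 (G/A, transition), site 27 (A/G, transition).
Of the 6 differences, 4 transitions and 2 transversions, so the answer is 4.

4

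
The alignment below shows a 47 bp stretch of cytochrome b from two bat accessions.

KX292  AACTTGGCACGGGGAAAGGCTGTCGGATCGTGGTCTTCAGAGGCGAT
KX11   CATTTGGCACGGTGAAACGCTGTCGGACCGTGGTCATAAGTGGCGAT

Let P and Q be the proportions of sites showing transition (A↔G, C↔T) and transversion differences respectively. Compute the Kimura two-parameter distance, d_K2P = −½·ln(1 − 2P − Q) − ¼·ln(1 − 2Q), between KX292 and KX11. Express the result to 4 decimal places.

0.1933

The sequences differ at positions 1 (A/C, transversion), 3 (C/T, transition), 13 (G/T, transversion), 18 (G/C, transversion), 28 (T/C, transition), 36 (T/A, transversion), 38 (C/A, transversion), 41 (A/T, transversion).
Of the 8 differences, 2 transitions and 6 transversions over 47 sites: P = 2/47 = 0.042553, Q = 6/47 = 0.127660.
d = −0.5·ln(0.787234) − 0.25·ln(0.744680) = −0.5·(-0.239230) − 0.25·(-0.294801) = 0.1933.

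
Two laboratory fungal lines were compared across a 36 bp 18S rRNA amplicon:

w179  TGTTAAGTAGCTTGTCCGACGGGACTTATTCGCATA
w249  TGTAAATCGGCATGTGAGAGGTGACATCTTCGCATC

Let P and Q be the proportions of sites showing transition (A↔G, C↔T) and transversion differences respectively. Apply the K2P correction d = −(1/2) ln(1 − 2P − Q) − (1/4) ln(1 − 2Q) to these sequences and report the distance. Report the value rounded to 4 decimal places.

The sequences differ at positions 4 (T/A, transversion), 7 (G/T, transversion), 8 (T/C, transition), 9 (A/G, transition), 12 (T/A, transversion), 16 (C/G, transversion), 17 (C/A, transversion), 20 (C/G, transversion), 22 (G/T, transversion), 26 (T/A, transversion), 28 (A/C, transversion), 36 (A/C, transversion).
Of the 12 differences, 2 transitions and 10 transversions over 36 sites: P = 2/36 = 0.055556, Q = 10/36 = 0.277778.
d = −0.5·ln(0.611110) − 0.25·ln(0.444444) = −0.5·(-0.492478) − 0.25·(-0.810931) = 0.4490.

0.4490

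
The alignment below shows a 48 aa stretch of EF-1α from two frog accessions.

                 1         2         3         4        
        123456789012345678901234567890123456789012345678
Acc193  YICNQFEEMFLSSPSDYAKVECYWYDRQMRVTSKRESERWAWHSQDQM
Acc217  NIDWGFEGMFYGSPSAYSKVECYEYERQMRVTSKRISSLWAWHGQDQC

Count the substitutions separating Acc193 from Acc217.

16

The sequences differ at positions 1 (Y/N), 3 (C/D), 4 (N/W), 5 (Q/G), 8 (E/G), 11 (L/Y), 12 (S/G), 16 (D/A), 18 (A/S), 24 (W/E), 26 (D/E), 36 (E/I), 38 (E/S), 39 (R/L), 44 (S/G), 48 (M/C).
That gives 16 mismatches out of 48 aligned sites, so the Hamming distance is 16.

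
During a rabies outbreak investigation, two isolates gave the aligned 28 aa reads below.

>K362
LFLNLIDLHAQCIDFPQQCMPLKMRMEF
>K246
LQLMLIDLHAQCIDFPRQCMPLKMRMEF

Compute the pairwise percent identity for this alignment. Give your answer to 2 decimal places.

89.29%

Differing sites — 2:F/Q; 4:N/M; 17:Q/R.
25 of the 28 sites match, so the percent identity is 25/28 × 100 = 89.29%.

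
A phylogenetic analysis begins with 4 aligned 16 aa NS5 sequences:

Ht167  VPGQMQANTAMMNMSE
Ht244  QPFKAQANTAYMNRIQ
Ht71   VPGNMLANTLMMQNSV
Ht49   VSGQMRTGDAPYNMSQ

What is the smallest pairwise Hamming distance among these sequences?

Pairwise Hamming distances:
  Ht167 vs Ht244: 8
  Ht167 vs Ht71: 6
  Ht167 vs Ht49: 8
  Ht244 vs Ht71: 11
  Ht244 vs Ht49: 13
  Ht71 vs Ht49: 12
The smallest is 6, between Ht167 and Ht71.

6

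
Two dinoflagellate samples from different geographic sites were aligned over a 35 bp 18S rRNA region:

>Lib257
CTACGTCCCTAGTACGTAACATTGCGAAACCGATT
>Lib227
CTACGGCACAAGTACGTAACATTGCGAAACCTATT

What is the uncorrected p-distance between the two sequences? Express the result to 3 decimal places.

The sequences differ at positions 6 (T/G), 8 (C/A), 10 (T/A), 32 (G/T).
There are 4 differences over 35 sites, so p = 4/35 = 0.114.

0.114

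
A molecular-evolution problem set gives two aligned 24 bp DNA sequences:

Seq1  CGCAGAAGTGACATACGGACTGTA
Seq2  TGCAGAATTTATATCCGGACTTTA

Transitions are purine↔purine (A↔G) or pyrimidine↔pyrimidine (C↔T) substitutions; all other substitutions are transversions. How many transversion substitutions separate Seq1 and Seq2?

Mismatches occur at site 1 (C→T, transition), site 8 (G→T, transversion), site 10 (G→T, transversion), site 12 (C→T, transition), site 15 (A→C, transversion), site 22 (G→T, transversion).
Of the 6 differences, 2 transitions and 4 transversions, so the answer is 4.

4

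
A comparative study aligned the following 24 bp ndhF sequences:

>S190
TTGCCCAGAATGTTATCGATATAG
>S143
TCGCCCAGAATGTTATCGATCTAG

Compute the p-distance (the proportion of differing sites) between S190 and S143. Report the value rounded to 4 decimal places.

Differing sites — 2:T/C; 21:A/C.
There are 2 differences over 24 sites, so p = 2/24 = 0.0833.

0.0833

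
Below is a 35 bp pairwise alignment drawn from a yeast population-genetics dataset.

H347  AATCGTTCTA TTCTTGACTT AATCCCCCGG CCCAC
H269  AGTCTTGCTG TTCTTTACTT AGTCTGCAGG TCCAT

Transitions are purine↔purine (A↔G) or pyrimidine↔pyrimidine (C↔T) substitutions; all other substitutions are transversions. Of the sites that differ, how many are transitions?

Mismatches occur at site 2 (A↔G, transition), site 5 (G↔T, transversion), site 7 (T↔G, transversion), site 10 (A↔G, transition), site 16 (G↔T, transversion), site 22 (A↔G, transition), site 25 (C↔T, transition), site 26 (C↔G, transversion), site 28 (C↔A, transversion), site 31 (C↔T, transition), site 35 (C↔T, transition).
Of the 11 differences, 6 transitions and 5 transversions, so the answer is 6.

6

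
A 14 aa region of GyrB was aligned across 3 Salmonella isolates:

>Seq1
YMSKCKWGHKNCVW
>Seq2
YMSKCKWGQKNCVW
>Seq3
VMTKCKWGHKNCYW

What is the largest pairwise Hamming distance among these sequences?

Pairwise Hamming distances:
  Seq1 vs Seq2: 1
  Seq1 vs Seq3: 3
  Seq2 vs Seq3: 4
The largest is 4, between Seq2 and Seq3.

4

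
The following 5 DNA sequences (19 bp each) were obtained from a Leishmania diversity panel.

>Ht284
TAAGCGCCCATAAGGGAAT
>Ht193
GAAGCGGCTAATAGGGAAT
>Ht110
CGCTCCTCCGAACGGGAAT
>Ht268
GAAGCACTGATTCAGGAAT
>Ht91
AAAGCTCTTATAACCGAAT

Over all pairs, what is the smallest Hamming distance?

5

Pairwise Hamming distances:
  Ht284 vs Ht193: 5
  Ht284 vs Ht110: 9
  Ht284 vs Ht268: 7
  Ht284 vs Ht91: 6
  Ht193 vs Ht110: 10
  Ht193 vs Ht268: 7
  Ht193 vs Ht91: 8
  Ht110 vs Ht268: 12
  Ht110 vs Ht91: 13
  Ht268 vs Ht91: 7
The smallest is 5, between Ht284 and Ht193.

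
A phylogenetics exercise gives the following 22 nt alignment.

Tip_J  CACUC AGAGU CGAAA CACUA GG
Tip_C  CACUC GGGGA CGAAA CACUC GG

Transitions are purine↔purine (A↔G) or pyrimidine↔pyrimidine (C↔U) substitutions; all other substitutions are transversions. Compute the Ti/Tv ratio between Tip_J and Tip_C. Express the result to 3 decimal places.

Mismatches occur at site 6 (A↔G, transition), site 8 (A↔G, transition), site 10 (U↔A, transversion), site 20 (A↔C, transversion).
Of the 4 differences, 2 transitions and 2 transversions, so Ti/Tv = 2/2 = 1.000.

1.000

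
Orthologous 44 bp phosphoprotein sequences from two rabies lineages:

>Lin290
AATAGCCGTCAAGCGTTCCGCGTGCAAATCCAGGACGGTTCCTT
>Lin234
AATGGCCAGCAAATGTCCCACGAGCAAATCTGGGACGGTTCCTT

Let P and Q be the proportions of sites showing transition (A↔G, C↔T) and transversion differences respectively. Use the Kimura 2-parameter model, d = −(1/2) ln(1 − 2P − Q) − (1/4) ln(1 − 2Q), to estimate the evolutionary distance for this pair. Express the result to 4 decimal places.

0.2869

The sequences differ at positions 4 (A/G, transition), 8 (G/A, transition), 9 (T/G, transversion), 13 (G/A, transition), 14 (C/T, transition), 17 (T/C, transition), 20 (G/A, transition), 23 (T/A, transversion), 31 (C/T, transition), 32 (A/G, transition).
Of the 10 differences, 8 transitions and 2 transversions over 44 sites: P = 8/44 = 0.181818, Q = 2/44 = 0.045455.
d = −0.5·ln(0.590909) − 0.25·ln(0.909090) = −0.5·(-0.526093) − 0.25·(-0.095311) = 0.2869.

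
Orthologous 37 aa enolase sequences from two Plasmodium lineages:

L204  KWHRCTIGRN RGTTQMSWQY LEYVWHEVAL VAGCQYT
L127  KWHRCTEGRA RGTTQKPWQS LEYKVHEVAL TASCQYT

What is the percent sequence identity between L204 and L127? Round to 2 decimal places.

75.68%

The sequences differ at positions 7 (I/E), 10 (N/A), 16 (M/K), 17 (S/P), 20 (Y/S), 24 (V/K), 25 (W/V), 31 (V/T), 33 (G/S).
28 of the 37 sites match, so the percent identity is 28/37 × 100 = 75.68%.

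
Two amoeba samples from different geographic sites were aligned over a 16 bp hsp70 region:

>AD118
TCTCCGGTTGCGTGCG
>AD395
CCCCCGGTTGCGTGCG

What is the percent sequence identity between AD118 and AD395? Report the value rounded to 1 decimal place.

Mismatches occur at site 1 (T↔C), site 3 (T↔C).
14 of the 16 sites match, so the percent identity is 14/16 × 100 = 87.5%.

87.5%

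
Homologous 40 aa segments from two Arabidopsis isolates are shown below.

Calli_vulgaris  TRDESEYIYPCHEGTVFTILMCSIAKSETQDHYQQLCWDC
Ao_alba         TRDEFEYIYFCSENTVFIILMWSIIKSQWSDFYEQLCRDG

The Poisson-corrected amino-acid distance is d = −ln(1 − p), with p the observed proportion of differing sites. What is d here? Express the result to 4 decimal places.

0.4308

The sequences differ at positions 5 (S/F), 10 (P/F), 12 (H/S), 14 (G/N), 18 (T/I), 22 (C/W), 25 (A/I), 28 (E/Q), 29 (T/W), 30 (Q/S), 32 (H/F), 34 (Q/E), 38 (W/R), 40 (C/G).
p = 14/40 = 0.350000.
d = −ln(1 − 0.350000) = −ln(0.650000) = 0.4308.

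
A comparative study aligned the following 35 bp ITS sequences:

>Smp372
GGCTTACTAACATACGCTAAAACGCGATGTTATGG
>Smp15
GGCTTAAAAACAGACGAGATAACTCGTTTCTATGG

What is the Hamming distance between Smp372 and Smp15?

The sequences differ at positions 7 (C/A), 8 (T/A), 13 (T/G), 17 (C/A), 18 (T/G), 20 (A/T), 24 (G/T), 27 (A/T), 29 (G/T), 30 (T/C).
That gives 10 mismatches out of 35 aligned sites, so the Hamming distance is 10.

10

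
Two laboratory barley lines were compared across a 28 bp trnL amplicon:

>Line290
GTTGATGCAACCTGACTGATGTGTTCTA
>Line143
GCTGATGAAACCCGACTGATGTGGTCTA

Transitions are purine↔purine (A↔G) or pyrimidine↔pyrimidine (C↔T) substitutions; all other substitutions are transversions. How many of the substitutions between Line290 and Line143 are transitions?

2

The sequences differ at positions 2 (T/C, transition), 8 (C/A, transversion), 13 (T/C, transition), 24 (T/G, transversion).
Of the 4 differences, 2 transitions and 2 transversions, so the answer is 2.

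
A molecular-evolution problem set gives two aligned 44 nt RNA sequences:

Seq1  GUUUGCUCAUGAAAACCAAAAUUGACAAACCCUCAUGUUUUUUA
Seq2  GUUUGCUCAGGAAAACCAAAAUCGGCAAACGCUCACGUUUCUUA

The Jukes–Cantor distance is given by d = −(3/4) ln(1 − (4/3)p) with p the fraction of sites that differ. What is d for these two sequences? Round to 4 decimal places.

0.1505

Mismatches occur at site 10 (U/G), site 23 (U/C), site 25 (A/G), site 31 (C/G), site 36 (U/C), site 41 (U/C).
p = 6/44 = 0.136364.
d = −0.75 · ln(1 − (4/3)·0.136364) = −0.75 · ln(0.818181) = −0.75 · (-0.200672) = 0.1505.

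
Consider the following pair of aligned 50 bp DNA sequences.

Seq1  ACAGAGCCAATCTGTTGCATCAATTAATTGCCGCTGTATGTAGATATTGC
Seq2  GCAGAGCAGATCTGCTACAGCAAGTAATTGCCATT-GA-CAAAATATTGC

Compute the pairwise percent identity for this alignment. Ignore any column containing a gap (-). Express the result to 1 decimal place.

Excluding the 2 gap columns leaves 48 comparable sites.
The sequences differ at positions 1 (A/G), 8 (C/A), 9 (A/G), 15 (T/C), 17 (G/A), 20 (T/G), 24 (T/G), 33 (G/A), 34 (C/T), 37 (T/G), 40 (G/C), 41 (T/A), 43 (G/A).
35 of the 48 comparable sites match, so the percent identity is 35/48 × 100 = 72.9%.

72.9%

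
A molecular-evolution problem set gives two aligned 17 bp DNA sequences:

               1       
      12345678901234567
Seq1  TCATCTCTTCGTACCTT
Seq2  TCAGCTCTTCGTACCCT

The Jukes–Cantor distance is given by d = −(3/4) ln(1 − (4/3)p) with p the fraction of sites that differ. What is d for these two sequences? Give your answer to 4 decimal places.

0.1280

Mismatches occur at site 4 (T/G), site 16 (T/C).
p = 2/17 = 0.117647.
d = −0.75 · ln(1 − (4/3)·0.117647) = −0.75 · ln(0.843137) = −0.75 · (-0.170626) = 0.1280.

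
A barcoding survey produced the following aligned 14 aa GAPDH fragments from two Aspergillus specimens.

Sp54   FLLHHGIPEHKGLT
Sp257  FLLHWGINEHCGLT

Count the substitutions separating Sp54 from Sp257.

3

Mismatches occur at site 5 (H/W), site 8 (P/N), site 11 (K/C).
That gives 3 mismatches out of 14 aligned sites, so the Hamming distance is 3.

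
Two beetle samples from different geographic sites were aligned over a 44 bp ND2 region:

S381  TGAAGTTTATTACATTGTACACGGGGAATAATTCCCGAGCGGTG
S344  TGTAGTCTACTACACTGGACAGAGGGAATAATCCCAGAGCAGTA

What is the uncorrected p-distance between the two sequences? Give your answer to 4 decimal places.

0.2500

The sequences differ at positions 3 (A/T), 7 (T/C), 10 (T/C), 15 (T/C), 18 (T/G), 22 (C/G), 23 (G/A), 33 (T/C), 36 (C/A), 41 (G/A), 44 (G/A).
There are 11 differences over 44 sites, so p = 11/44 = 0.2500.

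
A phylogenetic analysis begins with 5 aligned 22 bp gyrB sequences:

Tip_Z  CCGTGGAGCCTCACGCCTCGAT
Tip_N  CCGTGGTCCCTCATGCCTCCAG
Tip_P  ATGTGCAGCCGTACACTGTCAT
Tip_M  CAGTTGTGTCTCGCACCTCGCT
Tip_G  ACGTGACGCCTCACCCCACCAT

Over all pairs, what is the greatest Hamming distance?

Pairwise Hamming distances:
  Tip_Z vs Tip_N: 5
  Tip_Z vs Tip_P: 10
  Tip_Z vs Tip_M: 7
  Tip_Z vs Tip_G: 6
  Tip_N vs Tip_P: 13
  Tip_N vs Tip_M: 10
  Tip_N vs Tip_G: 8
  Tip_P vs Tip_M: 14
  Tip_P vs Tip_G: 9
  Tip_M vs Tip_G: 11
The largest is 14, between Tip_P and Tip_M.

14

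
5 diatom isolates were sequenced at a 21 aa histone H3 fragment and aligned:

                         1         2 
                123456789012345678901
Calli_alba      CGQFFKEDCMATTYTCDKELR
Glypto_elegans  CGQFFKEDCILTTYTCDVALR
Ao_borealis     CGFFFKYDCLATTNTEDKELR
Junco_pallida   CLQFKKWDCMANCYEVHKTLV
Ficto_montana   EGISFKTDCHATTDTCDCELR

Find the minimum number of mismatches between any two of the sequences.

Pairwise Hamming distances:
  Calli_alba vs Glypto_elegans: 4
  Calli_alba vs Ao_borealis: 5
  Calli_alba vs Junco_pallida: 10
  Calli_alba vs Ficto_montana: 7
  Glypto_elegans vs Ao_borealis: 8
  Glypto_elegans vs Junco_pallida: 13
  Glypto_elegans vs Ficto_montana: 9
  Ao_borealis vs Junco_pallida: 13
  Ao_borealis vs Ficto_montana: 8
  Junco_pallida vs Ficto_montana: 16
The smallest is 4, between Calli_alba and Glypto_elegans.

4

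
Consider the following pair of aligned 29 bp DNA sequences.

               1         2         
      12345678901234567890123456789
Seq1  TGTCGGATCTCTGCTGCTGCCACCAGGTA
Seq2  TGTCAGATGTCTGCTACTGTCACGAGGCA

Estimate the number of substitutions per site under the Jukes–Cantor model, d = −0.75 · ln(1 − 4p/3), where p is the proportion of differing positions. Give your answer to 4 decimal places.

The sequences differ at positions 5 (G/A), 9 (C/G), 16 (G/A), 20 (C/T), 24 (C/G), 28 (T/C).
p = 6/29 = 0.206897.
d = −0.75 · ln(1 − (4/3)·0.206897) = −0.75 · ln(0.724137) = −0.75 · (-0.322775) = 0.2421.

0.2421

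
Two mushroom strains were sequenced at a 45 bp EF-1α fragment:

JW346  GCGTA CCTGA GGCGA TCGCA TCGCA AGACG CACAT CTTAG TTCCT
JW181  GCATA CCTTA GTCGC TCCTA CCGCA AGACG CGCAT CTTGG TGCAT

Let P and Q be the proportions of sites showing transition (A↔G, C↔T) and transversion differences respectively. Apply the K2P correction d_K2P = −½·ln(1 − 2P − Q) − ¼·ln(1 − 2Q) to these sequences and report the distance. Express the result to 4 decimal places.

0.2972

Differing sites — 3:G/A (Ti); 9:G/T (Tv); 12:G/T (Tv); 15:A/C (Tv); 18:G/C (Tv); 19:C/T (Ti); 21:T/C (Ti); 32:A/G (Ti); 39:A/G (Ti); 42:T/G (Tv); 44:C/A (Tv).
Of the 11 differences, 5 transitions and 6 transversions over 45 sites: P = 5/45 = 0.111111, Q = 6/45 = 0.133333.
d = −0.5·ln(0.644445) − 0.25·ln(0.733334) = −0.5·(-0.439366) − 0.25·(-0.310154) = 0.2972.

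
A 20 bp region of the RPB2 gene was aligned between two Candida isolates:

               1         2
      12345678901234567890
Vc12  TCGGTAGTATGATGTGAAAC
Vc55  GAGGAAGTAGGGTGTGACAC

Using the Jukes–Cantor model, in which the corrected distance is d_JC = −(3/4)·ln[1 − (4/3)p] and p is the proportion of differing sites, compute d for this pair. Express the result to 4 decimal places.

0.3831

The sequences differ at positions 1 (T/G), 2 (C/A), 5 (T/A), 10 (T/G), 12 (A/G), 18 (A/C).
p = 6/20 = 0.300000.
d = −0.75 · ln(1 − (4/3)·0.300000) = −0.75 · ln(0.600000) = −0.75 · (-0.510826) = 0.3831.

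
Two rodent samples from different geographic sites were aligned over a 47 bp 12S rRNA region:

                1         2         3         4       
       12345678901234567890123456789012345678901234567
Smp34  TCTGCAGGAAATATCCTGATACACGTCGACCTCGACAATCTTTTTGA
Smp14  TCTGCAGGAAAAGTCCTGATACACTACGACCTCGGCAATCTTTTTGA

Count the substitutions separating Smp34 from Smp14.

5

Mismatches occur at site 12 (T→A), site 13 (A→G), site 25 (G→T), site 26 (T→A), site 35 (A→G).
That gives 5 mismatches out of 47 aligned sites, so the Hamming distance is 5.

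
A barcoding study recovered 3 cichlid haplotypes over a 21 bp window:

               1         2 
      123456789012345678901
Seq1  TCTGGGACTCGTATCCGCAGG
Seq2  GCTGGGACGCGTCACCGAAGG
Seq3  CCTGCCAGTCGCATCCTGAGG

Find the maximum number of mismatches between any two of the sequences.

Pairwise Hamming distances:
  Seq1 vs Seq2: 5
  Seq1 vs Seq3: 7
  Seq2 vs Seq3: 10
The largest is 10, between Seq2 and Seq3.

10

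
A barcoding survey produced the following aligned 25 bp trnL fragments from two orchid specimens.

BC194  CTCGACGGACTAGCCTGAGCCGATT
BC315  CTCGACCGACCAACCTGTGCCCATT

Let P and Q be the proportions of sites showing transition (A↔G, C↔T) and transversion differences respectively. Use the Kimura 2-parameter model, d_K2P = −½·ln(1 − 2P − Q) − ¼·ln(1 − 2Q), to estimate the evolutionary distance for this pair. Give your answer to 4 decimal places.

0.2329

Mismatches occur at site 7 (G→C, transversion), site 11 (T→C, transition), site 13 (G→A, transition), site 18 (A→T, transversion), site 22 (G→C, transversion).
Of the 5 differences, 2 transitions and 3 transversions over 25 sites: P = 2/25 = 0.080000, Q = 3/25 = 0.120000.
d = −0.5·ln(0.720000) − 0.25·ln(0.760000) = −0.5·(-0.328504) − 0.25·(-0.274437) = 0.2329.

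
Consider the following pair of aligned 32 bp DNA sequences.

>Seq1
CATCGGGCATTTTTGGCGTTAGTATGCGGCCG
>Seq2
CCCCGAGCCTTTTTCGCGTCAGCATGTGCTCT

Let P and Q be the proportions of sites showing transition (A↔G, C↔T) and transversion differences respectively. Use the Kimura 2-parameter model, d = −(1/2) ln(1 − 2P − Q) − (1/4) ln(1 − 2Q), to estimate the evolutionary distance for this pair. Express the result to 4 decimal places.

The sequences differ at positions 2 (A/C, transversion), 3 (T/C, transition), 6 (G/A, transition), 9 (A/C, transversion), 15 (G/C, transversion), 20 (T/C, transition), 23 (T/C, transition), 27 (C/T, transition), 29 (G/C, transversion), 30 (C/T, transition), 32 (G/T, transversion).
Of the 11 differences, 6 transitions and 5 transversions over 32 sites: P = 6/32 = 0.187500, Q = 5/32 = 0.156250.
d = −0.5·ln(0.468750) − 0.25·ln(0.687500) = −0.5·(-0.757686) − 0.25·(-0.374693) = 0.4725.

0.4725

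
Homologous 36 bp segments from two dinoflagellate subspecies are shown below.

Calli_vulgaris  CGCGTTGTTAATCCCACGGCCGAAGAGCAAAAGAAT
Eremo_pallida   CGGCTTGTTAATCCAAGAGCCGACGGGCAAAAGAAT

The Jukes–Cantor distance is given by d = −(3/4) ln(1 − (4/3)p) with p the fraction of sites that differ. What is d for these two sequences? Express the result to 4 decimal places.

0.2251

The sequences differ at positions 3 (C/G), 4 (G/C), 15 (C/A), 17 (C/G), 18 (G/A), 24 (A/C), 26 (A/G).
p = 7/36 = 0.194444.
d = −0.75 · ln(1 − (4/3)·0.194444) = −0.75 · ln(0.740741) = −0.75 · (-0.300104) = 0.2251.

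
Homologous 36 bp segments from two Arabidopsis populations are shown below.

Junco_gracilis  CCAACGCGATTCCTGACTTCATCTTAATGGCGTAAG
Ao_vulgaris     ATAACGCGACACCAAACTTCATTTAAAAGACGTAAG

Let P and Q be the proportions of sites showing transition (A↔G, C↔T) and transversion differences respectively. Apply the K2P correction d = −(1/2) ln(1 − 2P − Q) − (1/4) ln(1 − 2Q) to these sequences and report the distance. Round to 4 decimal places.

Mismatches occur at site 1 (C/A, transversion), site 2 (C/T, transition), site 10 (T/C, transition), site 11 (T/A, transversion), site 14 (T/A, transversion), site 15 (G/A, transition), site 23 (C/T, transition), site 25 (T/A, transversion), site 28 (T/A, transversion), site 30 (G/A, transition).
Of the 10 differences, 5 transitions and 5 transversions over 36 sites: P = 5/36 = 0.138889, Q = 5/36 = 0.138889.
d = −0.5·ln(0.583333) − 0.25·ln(0.722222) = −0.5·(-0.538997) − 0.25·(-0.325423) = 0.3509.

0.3509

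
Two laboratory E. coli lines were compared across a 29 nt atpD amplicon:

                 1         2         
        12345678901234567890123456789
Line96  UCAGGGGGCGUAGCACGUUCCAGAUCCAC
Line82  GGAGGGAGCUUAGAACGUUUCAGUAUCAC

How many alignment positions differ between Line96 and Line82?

9

Mismatches occur at site 1 (U↔G), site 2 (C↔G), site 7 (G↔A), site 10 (G↔U), site 14 (C↔A), site 20 (C↔U), site 24 (A↔U), site 25 (U↔A), site 26 (C↔U).
That gives 9 mismatches out of 29 aligned sites, so the Hamming distance is 9.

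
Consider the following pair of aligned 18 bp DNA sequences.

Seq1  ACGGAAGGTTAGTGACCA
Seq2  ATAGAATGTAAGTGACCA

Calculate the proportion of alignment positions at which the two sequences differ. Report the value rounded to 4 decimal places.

0.2222

Differing sites — 2:C/T; 3:G/A; 7:G/T; 10:T/A.
There are 4 differences over 18 sites, so p = 4/18 = 0.2222.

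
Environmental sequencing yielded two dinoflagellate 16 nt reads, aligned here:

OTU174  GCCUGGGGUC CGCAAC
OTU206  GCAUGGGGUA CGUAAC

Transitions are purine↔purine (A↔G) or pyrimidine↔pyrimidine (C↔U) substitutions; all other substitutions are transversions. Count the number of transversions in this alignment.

2

The sequences differ at positions 3 (C/A, transversion), 10 (C/A, transversion), 13 (C/U, transition).
Of the 3 differences, 1 transition and 2 transversions, so the answer is 2.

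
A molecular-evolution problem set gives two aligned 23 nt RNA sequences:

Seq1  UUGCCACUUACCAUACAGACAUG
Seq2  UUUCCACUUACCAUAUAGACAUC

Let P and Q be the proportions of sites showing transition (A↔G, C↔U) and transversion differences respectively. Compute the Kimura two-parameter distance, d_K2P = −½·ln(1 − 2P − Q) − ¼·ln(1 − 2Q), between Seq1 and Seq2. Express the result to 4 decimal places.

The sequences differ at positions 3 (G/U, transversion), 16 (C/U, transition), 23 (G/C, transversion).
Of the 3 differences, 1 transition and 2 transversions over 23 sites: P = 1/23 = 0.043478, Q = 2/23 = 0.086957.
d = −0.5·ln(0.826087) − 0.25·ln(0.826086) = −0.5·(-0.191055) − 0.25·(-0.191056) = 0.1433.

0.1433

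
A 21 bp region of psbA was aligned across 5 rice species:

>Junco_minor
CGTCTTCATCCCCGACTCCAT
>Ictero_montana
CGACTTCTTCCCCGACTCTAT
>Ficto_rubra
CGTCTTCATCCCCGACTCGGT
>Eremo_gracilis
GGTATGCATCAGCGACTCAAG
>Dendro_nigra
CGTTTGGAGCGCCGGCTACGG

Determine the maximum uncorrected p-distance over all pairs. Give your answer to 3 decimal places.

Pairwise Hamming distances:
  Junco_minor vs Ictero_montana: 3
  Junco_minor vs Ficto_rubra: 2
  Junco_minor vs Eremo_gracilis: 7
  Junco_minor vs Dendro_nigra: 9
  Ictero_montana vs Ficto_rubra: 4
  Ictero_montana vs Eremo_gracilis: 9
  Ictero_montana vs Dendro_nigra: 12
  Ficto_rubra vs Eremo_gracilis: 8
  Ficto_rubra vs Dendro_nigra: 9
  Eremo_gracilis vs Dendro_nigra: 10
The largest is 12 mismatches, between Ictero_montana and Dendro_nigra; p = 12/21 = 0.571.

0.571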